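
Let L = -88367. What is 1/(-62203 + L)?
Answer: -1/150570 ≈ -6.6414e-6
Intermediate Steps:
1/(-62203 + L) = 1/(-62203 - 88367) = 1/(-150570) = -1/150570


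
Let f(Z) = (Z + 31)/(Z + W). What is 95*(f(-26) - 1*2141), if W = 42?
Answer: -3253845/16 ≈ -2.0337e+5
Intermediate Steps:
f(Z) = (31 + Z)/(42 + Z) (f(Z) = (Z + 31)/(Z + 42) = (31 + Z)/(42 + Z))
95*(f(-26) - 1*2141) = 95*((31 - 26)/(42 - 26) - 1*2141) = 95*(5/16 - 2141) = 95*(-34251/16) = -3253845/16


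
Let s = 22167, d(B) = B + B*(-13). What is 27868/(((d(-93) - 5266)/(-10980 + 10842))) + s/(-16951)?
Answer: 32548945767/35173325 ≈ 925.39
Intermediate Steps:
d(B) = -12*B (d(B) = B - 13*B = -12*B)
27868/(((d(-93) - 5266)/(-10980 + 10842))) + s/(-16951) = 27868/(((-12*(-93) - 5266)/(-10980 + 10842))) + 22167/(-16951) = 27868/(((1116 - 5266)/(-138))) + 22167*(-1/16951) = 27868/((-4150*(-1/138))) - 22167/16951 = 27868/(2075/69) - 22167/16951 = 27868*(69/2075) - 22167/16951 = 1922892/2075 - 22167/16951 = 32548945767/35173325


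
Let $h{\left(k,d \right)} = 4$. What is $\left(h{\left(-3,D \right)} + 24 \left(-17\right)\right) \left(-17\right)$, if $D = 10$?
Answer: $6868$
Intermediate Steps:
$\left(h{\left(-3,D \right)} + 24 \left(-17\right)\right) \left(-17\right) = \left(4 + 24 \left(-17\right)\right) \left(-17\right) = \left(4 - 408\right) \left(-17\right) = \left(-404\right) \left(-17\right) = 6868$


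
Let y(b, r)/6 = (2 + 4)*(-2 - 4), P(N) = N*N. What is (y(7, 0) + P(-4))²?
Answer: 40000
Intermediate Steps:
P(N) = N²
y(b, r) = -216 (y(b, r) = 6*((2 + 4)*(-2 - 4)) = 6*(6*(-6)) = 6*(-36) = -216)
(y(7, 0) + P(-4))² = (-216 + (-4)²)² = (-216 + 16)² = (-200)² = 40000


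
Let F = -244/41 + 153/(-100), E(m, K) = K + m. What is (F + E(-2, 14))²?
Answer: 343249729/16810000 ≈ 20.419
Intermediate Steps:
F = -30673/4100 (F = -244*1/41 + 153*(-1/100) = -244/41 - 153/100 = -30673/4100 ≈ -7.4812)
(F + E(-2, 14))² = (-30673/4100 + (14 - 2))² = (-30673/4100 + 12)² = (18527/4100)² = 343249729/16810000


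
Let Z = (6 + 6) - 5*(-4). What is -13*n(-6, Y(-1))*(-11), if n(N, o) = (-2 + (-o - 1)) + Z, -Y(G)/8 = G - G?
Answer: 4147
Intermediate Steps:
Y(G) = 0 (Y(G) = -8*(G - G) = -8*0 = 0)
Z = 32 (Z = 12 + 20 = 32)
n(N, o) = 29 - o (n(N, o) = (-2 + (-o - 1)) + 32 = (-2 + (-1 - o)) + 32 = (-3 - o) + 32 = 29 - o)
-13*n(-6, Y(-1))*(-11) = -13*(29 - 1*0)*(-11) = -13*(29 + 0)*(-11) = -13*29*(-11) = -377*(-11) = 4147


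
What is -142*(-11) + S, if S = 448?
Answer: 2010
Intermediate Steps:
-142*(-11) + S = -142*(-11) + 448 = 1562 + 448 = 2010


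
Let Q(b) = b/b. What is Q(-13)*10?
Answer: 10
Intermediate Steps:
Q(b) = 1
Q(-13)*10 = 1*10 = 10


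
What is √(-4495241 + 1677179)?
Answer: 3*I*√313118 ≈ 1678.7*I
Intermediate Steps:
√(-4495241 + 1677179) = √(-2818062) = 3*I*√313118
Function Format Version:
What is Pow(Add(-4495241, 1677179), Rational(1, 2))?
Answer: Mul(3, I, Pow(313118, Rational(1, 2))) ≈ Mul(1678.7, I)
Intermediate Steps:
Pow(Add(-4495241, 1677179), Rational(1, 2)) = Pow(-2818062, Rational(1, 2)) = Mul(3, I, Pow(313118, Rational(1, 2)))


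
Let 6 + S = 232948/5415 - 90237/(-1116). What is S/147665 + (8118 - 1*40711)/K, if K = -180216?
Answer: 270491426773441/1489051834036200 ≈ 0.18165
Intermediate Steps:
S = 26383129/223820 (S = -6 + (232948/5415 - 90237/(-1116)) = -6 + (232948*(1/5415) - 90237*(-1/1116)) = -6 + (232948/5415 + 30079/372) = -6 + 27726049/223820 = 26383129/223820 ≈ 117.88)
S/147665 + (8118 - 1*40711)/K = (26383129/223820)/147665 + (8118 - 1*40711)/(-180216) = (26383129/223820)*(1/147665) + (8118 - 40711)*(-1/180216) = 26383129/33050380300 - 32593*(-1/180216) = 26383129/33050380300 + 32593/180216 = 270491426773441/1489051834036200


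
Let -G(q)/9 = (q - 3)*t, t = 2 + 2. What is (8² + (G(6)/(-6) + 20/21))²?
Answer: 3034564/441 ≈ 6881.1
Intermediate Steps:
t = 4
G(q) = 108 - 36*q (G(q) = -9*(q - 3)*4 = -9*(-3 + q)*4 = -9*(-12 + 4*q) = 108 - 36*q)
(8² + (G(6)/(-6) + 20/21))² = (8² + ((108 - 36*6)/(-6) + 20/21))² = (64 + ((108 - 216)*(-⅙) + 20*(1/21)))² = (64 + (-108*(-⅙) + 20/21))² = (64 + (18 + 20/21))² = (64 + 398/21)² = (1742/21)² = 3034564/441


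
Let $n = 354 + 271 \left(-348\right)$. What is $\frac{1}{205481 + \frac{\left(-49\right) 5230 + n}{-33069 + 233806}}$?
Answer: $\frac{200737}{41247289273} \approx 4.8667 \cdot 10^{-6}$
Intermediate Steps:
$n = -93954$ ($n = 354 - 94308 = -93954$)
$\frac{1}{205481 + \frac{\left(-49\right) 5230 + n}{-33069 + 233806}} = \frac{1}{205481 + \frac{\left(-49\right) 5230 - 93954}{-33069 + 233806}} = \frac{1}{205481 + \frac{-256270 - 93954}{200737}} = \frac{1}{205481 - \frac{350224}{200737}} = \frac{1}{\frac{41247289273}{200737}} = \frac{200737}{41247289273}$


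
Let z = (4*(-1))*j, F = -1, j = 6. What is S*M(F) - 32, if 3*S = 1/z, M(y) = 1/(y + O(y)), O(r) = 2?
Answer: -2305/72 ≈ -32.014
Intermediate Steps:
M(y) = 1/(2 + y) (M(y) = 1/(y + 2) = 1/(2 + y))
z = -24 (z = (4*(-1))*6 = -4*6 = -24)
S = -1/72 (S = (⅓)/(-24) = (⅓)*(-1/24) = -1/72 ≈ -0.013889)
S*M(F) - 32 = -1/(72*(2 - 1)) - 32 = -1/72/1 - 32 = -1/72*1 - 32 = -1/72 - 32 = -2305/72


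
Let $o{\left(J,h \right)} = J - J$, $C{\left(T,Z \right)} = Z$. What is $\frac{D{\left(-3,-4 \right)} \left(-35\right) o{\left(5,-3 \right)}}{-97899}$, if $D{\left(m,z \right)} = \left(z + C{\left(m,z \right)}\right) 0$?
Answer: $0$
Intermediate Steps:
$o{\left(J,h \right)} = 0$
$D{\left(m,z \right)} = 0$ ($D{\left(m,z \right)} = \left(z + z\right) 0 = 2 z 0 = 0$)
$\frac{D{\left(-3,-4 \right)} \left(-35\right) o{\left(5,-3 \right)}}{-97899} = \frac{0 \left(-35\right) 0}{-97899} = 0 \cdot 0 \left(- \frac{1}{97899}\right) = 0 \left(- \frac{1}{97899}\right) = 0$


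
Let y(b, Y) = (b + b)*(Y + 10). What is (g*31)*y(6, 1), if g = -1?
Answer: -4092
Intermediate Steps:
y(b, Y) = 2*b*(10 + Y) (y(b, Y) = (2*b)*(10 + Y) = 2*b*(10 + Y))
(g*31)*y(6, 1) = (-1*31)*(2*6*(10 + 1)) = -62*6*11 = -31*132 = -4092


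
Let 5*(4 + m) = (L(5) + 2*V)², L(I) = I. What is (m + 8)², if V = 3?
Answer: 19881/25 ≈ 795.24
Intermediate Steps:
m = 101/5 (m = -4 + (5 + 2*3)²/5 = -4 + (5 + 6)²/5 = -4 + (⅕)*11² = -4 + (⅕)*121 = -4 + 121/5 = 101/5 ≈ 20.200)
(m + 8)² = (101/5 + 8)² = (141/5)² = 19881/25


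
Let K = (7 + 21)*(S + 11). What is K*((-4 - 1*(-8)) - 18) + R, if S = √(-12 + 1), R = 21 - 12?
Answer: -4303 - 392*I*√11 ≈ -4303.0 - 1300.1*I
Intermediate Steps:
R = 9
S = I*√11 (S = √(-11) = I*√11 ≈ 3.3166*I)
K = 308 + 28*I*√11 (K = (7 + 21)*(I*√11 + 11) = 28*(11 + I*√11) = 308 + 28*I*√11 ≈ 308.0 + 92.865*I)
K*((-4 - 1*(-8)) - 18) + R = (308 + 28*I*√11)*((-4 - 1*(-8)) - 18) + 9 = (308 + 28*I*√11)*((-4 + 8) - 18) + 9 = (308 + 28*I*√11)*(4 - 18) + 9 = (308 + 28*I*√11)*(-14) + 9 = (-4312 - 392*I*√11) + 9 = -4303 - 392*I*√11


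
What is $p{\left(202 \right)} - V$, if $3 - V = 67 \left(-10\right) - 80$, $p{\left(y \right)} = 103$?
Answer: $-650$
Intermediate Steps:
$V = 753$ ($V = 3 - \left(67 \left(-10\right) - 80\right) = 3 - \left(-670 - 80\right) = 3 - -750 = 3 + 750 = 753$)
$p{\left(202 \right)} - V = 103 - 753 = -650$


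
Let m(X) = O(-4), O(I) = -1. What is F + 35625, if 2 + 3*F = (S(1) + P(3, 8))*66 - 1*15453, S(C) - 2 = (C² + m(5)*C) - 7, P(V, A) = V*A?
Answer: 92674/3 ≈ 30891.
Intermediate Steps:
P(V, A) = A*V
m(X) = -1
S(C) = -5 + C² - C (S(C) = 2 + ((C² - C) - 7) = 2 + (-7 + C² - C) = -5 + C² - C)
F = -14201/3 (F = -⅔ + (((-5 + 1² - 1*1) + 8*3)*66 - 1*15453)/3 = -⅔ + (((-5 + 1 - 1) + 24)*66 - 15453)/3 = -⅔ + ((-5 + 24)*66 - 15453)/3 = -⅔ + (19*66 - 15453)/3 = -⅔ + (1254 - 15453)/3 = -⅔ + (⅓)*(-14199) = -⅔ - 4733 = -14201/3 ≈ -4733.7)
F + 35625 = -14201/3 + 35625 = 92674/3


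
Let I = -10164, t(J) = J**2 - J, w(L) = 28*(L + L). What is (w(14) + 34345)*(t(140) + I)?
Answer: 326559184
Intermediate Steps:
w(L) = 56*L (w(L) = 28*(2*L) = 56*L)
(w(14) + 34345)*(t(140) + I) = (56*14 + 34345)*(140*(-1 + 140) - 10164) = (784 + 34345)*(140*139 - 10164) = 35129*(19460 - 10164) = 35129*9296 = 326559184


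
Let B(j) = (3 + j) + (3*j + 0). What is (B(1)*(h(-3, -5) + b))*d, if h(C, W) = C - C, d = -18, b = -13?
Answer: 1638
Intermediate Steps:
B(j) = 3 + 4*j (B(j) = (3 + j) + 3*j = 3 + 4*j)
h(C, W) = 0
(B(1)*(h(-3, -5) + b))*d = ((3 + 4*1)*(0 - 13))*(-18) = ((3 + 4)*(-13))*(-18) = (7*(-13))*(-18) = -91*(-18) = 1638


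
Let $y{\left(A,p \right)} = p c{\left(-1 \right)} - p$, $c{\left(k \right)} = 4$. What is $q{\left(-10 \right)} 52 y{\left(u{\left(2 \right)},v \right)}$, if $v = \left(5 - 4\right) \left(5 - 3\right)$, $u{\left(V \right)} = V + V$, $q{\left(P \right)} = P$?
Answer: $-3120$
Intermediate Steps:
$u{\left(V \right)} = 2 V$
$v = 2$ ($v = 1 \cdot 2 = 2$)
$y{\left(A,p \right)} = 3 p$ ($y{\left(A,p \right)} = p 4 - p = 4 p - p = 3 p$)
$q{\left(-10 \right)} 52 y{\left(u{\left(2 \right)},v \right)} = \left(-10\right) 52 \cdot 3 \cdot 2 = \left(-520\right) 6 = -3120$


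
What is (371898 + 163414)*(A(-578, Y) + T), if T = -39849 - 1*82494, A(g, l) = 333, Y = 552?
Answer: -65313417120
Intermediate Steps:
T = -122343 (T = -39849 - 82494 = -122343)
(371898 + 163414)*(A(-578, Y) + T) = (371898 + 163414)*(333 - 122343) = 535312*(-122010) = -65313417120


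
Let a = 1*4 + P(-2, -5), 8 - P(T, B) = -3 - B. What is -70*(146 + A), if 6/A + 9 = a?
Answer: -10640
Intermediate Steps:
P(T, B) = 11 + B (P(T, B) = 8 - (-3 - B) = 8 + (3 + B) = 11 + B)
a = 10 (a = 1*4 + (11 - 5) = 4 + 6 = 10)
A = 6 (A = 6/(-9 + 10) = 6/1 = 6*1 = 6)
-70*(146 + A) = -70*(146 + 6) = -70*152 = -10640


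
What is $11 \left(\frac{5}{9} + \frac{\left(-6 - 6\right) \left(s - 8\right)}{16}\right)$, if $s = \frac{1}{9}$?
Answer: $\frac{2563}{36} \approx 71.194$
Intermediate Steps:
$s = \frac{1}{9} \approx 0.11111$
$11 \left(\frac{5}{9} + \frac{\left(-6 - 6\right) \left(s - 8\right)}{16}\right) = 11 \left(\frac{5}{9} + \frac{\left(-6 - 6\right) \left(\frac{1}{9} - 8\right)}{16}\right) = 11 \left(5 \cdot \frac{1}{9} + \left(-12\right) \left(- \frac{71}{9}\right) \frac{1}{16}\right) = 11 \left(\frac{5}{9} + \frac{284}{3} \cdot \frac{1}{16}\right) = 11 \left(\frac{5}{9} + \frac{71}{12}\right) = 11 \cdot \frac{233}{36} = \frac{2563}{36}$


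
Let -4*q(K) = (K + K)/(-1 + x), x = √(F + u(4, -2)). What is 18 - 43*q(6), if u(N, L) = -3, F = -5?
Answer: 3*(-37*I + 12*√2)/(I + 2*√2) ≈ 3.6667 - 40.541*I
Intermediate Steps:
x = 2*I*√2 (x = √(-5 - 3) = √(-8) = 2*I*√2 ≈ 2.8284*I)
q(K) = -K/(2*(-1 + 2*I*√2)) (q(K) = -(K + K)/(4*(-1 + 2*I*√2)) = -2*K/(4*(-1 + 2*I*√2)) = -K/(2*(-1 + 2*I*√2)))
18 - 43*q(6) = 18 - 43*((1/18)*6 + (⅑)*I*6*√2) = 18 - 43*(⅓ + 2*I*√2/3) = 18 + (-43/3 - 86*I*√2/3) = 11/3 - 86*I*√2/3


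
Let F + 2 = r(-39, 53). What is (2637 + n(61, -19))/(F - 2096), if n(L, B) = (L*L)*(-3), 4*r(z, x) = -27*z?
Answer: 34104/7339 ≈ 4.6470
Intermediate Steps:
r(z, x) = -27*z/4 (r(z, x) = (-27*z)/4 = -27*z/4)
F = 1045/4 (F = -2 - 27/4*(-39) = -2 + 1053/4 = 1045/4 ≈ 261.25)
n(L, B) = -3*L² (n(L, B) = L²*(-3) = -3*L²)
(2637 + n(61, -19))/(F - 2096) = (2637 - 3*61²)/(1045/4 - 2096) = (2637 - 3*3721)/(-7339/4) = (2637 - 11163)*(-4/7339) = -8526*(-4/7339) = 34104/7339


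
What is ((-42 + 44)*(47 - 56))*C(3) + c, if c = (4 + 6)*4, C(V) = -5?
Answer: 130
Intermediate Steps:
c = 40 (c = 10*4 = 40)
((-42 + 44)*(47 - 56))*C(3) + c = ((-42 + 44)*(47 - 56))*(-5) + 40 = (2*(-9))*(-5) + 40 = -18*(-5) + 40 = 90 + 40 = 130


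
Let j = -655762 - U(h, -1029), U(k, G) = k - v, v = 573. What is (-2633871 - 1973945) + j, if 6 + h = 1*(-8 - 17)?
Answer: -5262974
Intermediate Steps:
h = -31 (h = -6 + 1*(-8 - 17) = -6 + 1*(-25) = -6 - 25 = -31)
U(k, G) = -573 + k (U(k, G) = k - 1*573 = k - 573 = -573 + k)
j = -655158 (j = -655762 - (-573 - 31) = -655762 - 1*(-604) = -655762 + 604 = -655158)
(-2633871 - 1973945) + j = (-2633871 - 1973945) - 655158 = -4607816 - 655158 = -5262974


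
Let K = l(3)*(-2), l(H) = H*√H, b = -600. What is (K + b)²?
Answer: 360108 + 7200*√3 ≈ 3.7258e+5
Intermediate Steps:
l(H) = H^(3/2)
K = -6*√3 (K = 3^(3/2)*(-2) = (3*√3)*(-2) = -6*√3 ≈ -10.392)
(K + b)² = (-6*√3 - 600)² = (-600 - 6*√3)²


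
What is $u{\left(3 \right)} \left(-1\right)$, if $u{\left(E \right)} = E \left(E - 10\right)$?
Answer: $21$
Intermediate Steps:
$u{\left(E \right)} = E \left(-10 + E\right)$
$u{\left(3 \right)} \left(-1\right) = 3 \left(-10 + 3\right) \left(-1\right) = 3 \left(-7\right) \left(-1\right) = \left(-21\right) \left(-1\right) = 21$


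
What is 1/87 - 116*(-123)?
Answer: 1241317/87 ≈ 14268.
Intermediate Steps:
1/87 - 116*(-123) = 1/87 + 14268 = 1241317/87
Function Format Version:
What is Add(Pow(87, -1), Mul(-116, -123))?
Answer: Rational(1241317, 87) ≈ 14268.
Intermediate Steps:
Add(Pow(87, -1), Mul(-116, -123)) = Add(Rational(1, 87), 14268) = Rational(1241317, 87)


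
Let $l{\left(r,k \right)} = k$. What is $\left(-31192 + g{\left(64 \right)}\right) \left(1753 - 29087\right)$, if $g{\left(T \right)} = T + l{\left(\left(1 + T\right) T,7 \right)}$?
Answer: $850661414$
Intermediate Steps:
$g{\left(T \right)} = 7 + T$ ($g{\left(T \right)} = T + 7 = 7 + T$)
$\left(-31192 + g{\left(64 \right)}\right) \left(1753 - 29087\right) = \left(-31192 + \left(7 + 64\right)\right) \left(1753 - 29087\right) = \left(-31192 + 71\right) \left(-27334\right) = \left(-31121\right) \left(-27334\right) = 850661414$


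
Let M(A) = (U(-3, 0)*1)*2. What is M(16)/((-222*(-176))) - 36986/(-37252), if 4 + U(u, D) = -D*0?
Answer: 45150593/45484692 ≈ 0.99265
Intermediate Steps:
U(u, D) = -4 (U(u, D) = -4 - D*0 = -4 + 0 = -4)
M(A) = -8 (M(A) = -4*1*2 = -4*2 = -8)
M(16)/((-222*(-176))) - 36986/(-37252) = -8/((-222*(-176))) - 36986/(-37252) = -8/39072 - 36986*(-1/37252) = -8*1/39072 + 18493/18626 = -1/4884 + 18493/18626 = 45150593/45484692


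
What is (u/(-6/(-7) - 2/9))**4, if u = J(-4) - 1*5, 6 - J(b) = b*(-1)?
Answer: 1275989841/2560000 ≈ 498.43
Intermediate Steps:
J(b) = 6 + b (J(b) = 6 - b*(-1) = 6 - (-1)*b = 6 + b)
u = -3 (u = (6 - 4) - 1*5 = 2 - 5 = -3)
(u/(-6/(-7) - 2/9))**4 = (-3/(-6/(-7) - 2/9))**4 = (-3/(-6*(-1/7) - 2*1/9))**4 = (-3/(6/7 - 2/9))**4 = (-3/40/63)**4 = (-3*63/40)**4 = (-189/40)**4 = 1275989841/2560000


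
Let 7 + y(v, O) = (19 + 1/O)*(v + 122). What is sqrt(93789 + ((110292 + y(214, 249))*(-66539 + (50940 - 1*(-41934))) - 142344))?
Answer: 10*sqrt(211662120490)/83 ≈ 55430.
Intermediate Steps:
y(v, O) = -7 + (19 + 1/O)*(122 + v) (y(v, O) = -7 + (19 + 1/O)*(v + 122) = -7 + (19 + 1/O)*(122 + v))
sqrt(93789 + ((110292 + y(214, 249))*(-66539 + (50940 - 1*(-41934))) - 142344)) = sqrt(93789 + ((110292 + (122 + 214 + 249*(2311 + 19*214))/249)*(-66539 + (50940 - 1*(-41934))) - 142344)) = sqrt(93789 + ((110292 + (122 + 214 + 249*(2311 + 4066))/249)*(-66539 + (50940 + 41934)) - 142344)) = sqrt(93789 + ((110292 + (122 + 214 + 249*6377)/249)*(-66539 + 92874) - 142344)) = sqrt(93789 + ((110292 + (122 + 214 + 1587873)/249)*26335 - 142344)) = sqrt(93789 + ((110292 + (1/249)*1588209)*26335 - 142344)) = sqrt(93789 + ((110292 + 529403/83)*26335 - 142344)) = sqrt(93789 + ((9683639/83)*26335 - 142344)) = sqrt(93789 + (255018633065/83 - 142344)) = sqrt(93789 + 255006818513/83) = sqrt(255014603000/83) = 10*sqrt(211662120490)/83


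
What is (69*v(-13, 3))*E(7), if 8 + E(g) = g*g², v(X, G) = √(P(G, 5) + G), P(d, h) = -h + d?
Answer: 23115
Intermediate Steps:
P(d, h) = d - h
v(X, G) = √(-5 + 2*G) (v(X, G) = √((G - 1*5) + G) = √((G - 5) + G) = √((-5 + G) + G) = √(-5 + 2*G))
E(g) = -8 + g³ (E(g) = -8 + g*g² = -8 + g³)
(69*v(-13, 3))*E(7) = (69*√(-5 + 2*3))*(-8 + 7³) = (69*√(-5 + 6))*(-8 + 343) = (69*√1)*335 = (69*1)*335 = 69*335 = 23115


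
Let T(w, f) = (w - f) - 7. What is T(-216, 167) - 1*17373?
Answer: -17763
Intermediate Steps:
T(w, f) = -7 + w - f
T(-216, 167) - 1*17373 = (-7 - 216 - 1*167) - 1*17373 = (-7 - 216 - 167) - 17373 = -390 - 17373 = -17763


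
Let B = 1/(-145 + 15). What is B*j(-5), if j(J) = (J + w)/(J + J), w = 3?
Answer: -1/650 ≈ -0.0015385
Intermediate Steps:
j(J) = (3 + J)/(2*J) (j(J) = (J + 3)/(J + J) = (3 + J)/((2*J)) = (3 + J)*(1/(2*J)) = (3 + J)/(2*J))
B = -1/130 (B = 1/(-130) = -1/130 ≈ -0.0076923)
B*j(-5) = -(3 - 5)/(260*(-5)) = -(-1)*(-2)/(260*5) = -1/130*⅕ = -1/650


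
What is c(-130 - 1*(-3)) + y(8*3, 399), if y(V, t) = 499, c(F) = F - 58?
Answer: 314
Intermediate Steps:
c(F) = -58 + F
c(-130 - 1*(-3)) + y(8*3, 399) = (-58 + (-130 - 1*(-3))) + 499 = (-58 + (-130 + 3)) + 499 = (-58 - 127) + 499 = -185 + 499 = 314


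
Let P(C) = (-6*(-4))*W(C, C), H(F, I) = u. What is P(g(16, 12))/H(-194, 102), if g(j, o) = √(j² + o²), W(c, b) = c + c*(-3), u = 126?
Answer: -160/21 ≈ -7.6190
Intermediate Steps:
W(c, b) = -2*c (W(c, b) = c - 3*c = -2*c)
H(F, I) = 126
P(C) = -48*C (P(C) = (-6*(-4))*(-2*C) = 24*(-2*C) = -48*C)
P(g(16, 12))/H(-194, 102) = -48*√(16² + 12²)/126 = -48*√(256 + 144)*(1/126) = -48*√400*(1/126) = -48*20*(1/126) = -960*1/126 = -160/21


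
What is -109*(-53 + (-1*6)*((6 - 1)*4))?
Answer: 18857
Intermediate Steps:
-109*(-53 + (-1*6)*((6 - 1)*4)) = -109*(-53 - 30*4) = -109*(-53 - 6*20) = -109*(-53 - 120) = -109*(-173) = 18857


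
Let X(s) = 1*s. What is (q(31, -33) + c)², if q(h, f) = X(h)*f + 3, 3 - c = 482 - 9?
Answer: 2220100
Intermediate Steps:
X(s) = s
c = -470 (c = 3 - (482 - 9) = 3 - 1*473 = 3 - 473 = -470)
q(h, f) = 3 + f*h (q(h, f) = h*f + 3 = f*h + 3 = 3 + f*h)
(q(31, -33) + c)² = ((3 - 33*31) - 470)² = ((3 - 1023) - 470)² = (-1020 - 470)² = (-1490)² = 2220100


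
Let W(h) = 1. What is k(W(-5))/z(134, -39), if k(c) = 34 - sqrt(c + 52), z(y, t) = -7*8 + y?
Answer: 17/39 - sqrt(53)/78 ≈ 0.34256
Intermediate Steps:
z(y, t) = -56 + y
k(c) = 34 - sqrt(52 + c)
k(W(-5))/z(134, -39) = (34 - sqrt(52 + 1))/(-56 + 134) = (34 - sqrt(53))/78 = (34 - sqrt(53))*(1/78) = 17/39 - sqrt(53)/78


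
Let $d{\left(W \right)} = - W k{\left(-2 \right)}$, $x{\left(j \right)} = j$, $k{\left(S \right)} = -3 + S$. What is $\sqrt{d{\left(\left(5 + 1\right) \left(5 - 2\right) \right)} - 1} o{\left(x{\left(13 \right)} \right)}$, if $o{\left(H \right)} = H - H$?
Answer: $0$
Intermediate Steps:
$o{\left(H \right)} = 0$
$d{\left(W \right)} = 5 W$ ($d{\left(W \right)} = - W \left(-3 - 2\right) = - W \left(-5\right) = 5 W$)
$\sqrt{d{\left(\left(5 + 1\right) \left(5 - 2\right) \right)} - 1} o{\left(x{\left(13 \right)} \right)} = \sqrt{5 \left(5 + 1\right) \left(5 - 2\right) - 1} \cdot 0 = \sqrt{5 \cdot 6 \cdot 3 - 1} \cdot 0 = \sqrt{5 \cdot 18 - 1} \cdot 0 = \sqrt{90 - 1} \cdot 0 = \sqrt{89} \cdot 0 = 0$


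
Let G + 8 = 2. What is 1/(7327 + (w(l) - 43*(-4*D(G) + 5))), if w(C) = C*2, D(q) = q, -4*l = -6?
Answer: 1/6083 ≈ 0.00016439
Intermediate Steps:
G = -6 (G = -8 + 2 = -6)
l = 3/2 (l = -¼*(-6) = 3/2 ≈ 1.5000)
w(C) = 2*C
1/(7327 + (w(l) - 43*(-4*D(G) + 5))) = 1/(7327 + (2*(3/2) - 43*(-4*(-6) + 5))) = 1/(7327 + (3 - 43*(24 + 5))) = 1/(7327 + (3 - 43*29)) = 1/(7327 + (3 - 1247)) = 1/(7327 - 1244) = 1/6083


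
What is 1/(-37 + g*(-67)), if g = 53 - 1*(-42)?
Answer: -1/6402 ≈ -0.00015620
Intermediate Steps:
g = 95 (g = 53 + 42 = 95)
1/(-37 + g*(-67)) = 1/(-37 + 95*(-67)) = 1/(-37 - 6365) = 1/(-6402) = -1/6402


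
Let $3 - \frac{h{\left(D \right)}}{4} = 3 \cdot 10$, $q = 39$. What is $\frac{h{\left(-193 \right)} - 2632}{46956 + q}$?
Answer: $- \frac{548}{9399} \approx -0.058304$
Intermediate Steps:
$h{\left(D \right)} = -108$ ($h{\left(D \right)} = 12 - 4 \cdot 3 \cdot 10 = 12 - 120 = -108$)
$\frac{h{\left(-193 \right)} - 2632}{46956 + q} = \frac{-108 - 2632}{46956 + 39} = - \frac{2740}{46995} = \left(-2740\right) \frac{1}{46995} = - \frac{548}{9399}$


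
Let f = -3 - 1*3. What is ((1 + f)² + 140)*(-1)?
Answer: -165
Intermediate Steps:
f = -6 (f = -3 - 3 = -6)
((1 + f)² + 140)*(-1) = ((1 - 6)² + 140)*(-1) = ((-5)² + 140)*(-1) = (25 + 140)*(-1) = 165*(-1) = -165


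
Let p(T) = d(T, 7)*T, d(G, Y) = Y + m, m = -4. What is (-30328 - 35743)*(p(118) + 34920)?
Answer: -2330588454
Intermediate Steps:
d(G, Y) = -4 + Y (d(G, Y) = Y - 4 = -4 + Y)
p(T) = 3*T (p(T) = (-4 + 7)*T = 3*T)
(-30328 - 35743)*(p(118) + 34920) = (-30328 - 35743)*(3*118 + 34920) = -66071*(354 + 34920) = -66071*35274 = -2330588454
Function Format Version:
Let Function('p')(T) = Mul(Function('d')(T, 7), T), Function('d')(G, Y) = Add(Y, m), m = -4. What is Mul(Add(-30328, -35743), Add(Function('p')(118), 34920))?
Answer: -2330588454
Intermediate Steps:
Function('d')(G, Y) = Add(-4, Y) (Function('d')(G, Y) = Add(Y, -4) = Add(-4, Y))
Function('p')(T) = Mul(3, T) (Function('p')(T) = Mul(Add(-4, 7), T) = Mul(3, T))
Mul(Add(-30328, -35743), Add(Function('p')(118), 34920)) = Mul(Add(-30328, -35743), Add(Mul(3, 118), 34920)) = Mul(-66071, Add(354, 34920)) = Mul(-66071, 35274) = -2330588454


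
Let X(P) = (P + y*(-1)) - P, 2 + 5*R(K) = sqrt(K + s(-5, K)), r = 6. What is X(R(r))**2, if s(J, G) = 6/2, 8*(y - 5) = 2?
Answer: 441/16 ≈ 27.563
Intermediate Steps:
y = 21/4 (y = 5 + (1/8)*2 = 5 + 1/4 = 21/4 ≈ 5.2500)
s(J, G) = 3 (s(J, G) = 6*(1/2) = 3)
R(K) = -2/5 + sqrt(3 + K)/5 (R(K) = -2/5 + sqrt(K + 3)/5 = -2/5 + sqrt(3 + K)/5)
X(P) = -21/4 (X(P) = (P + (21/4)*(-1)) - P = (P - 21/4) - P = (-21/4 + P) - P = -21/4)
X(R(r))**2 = (-21/4)**2 = 441/16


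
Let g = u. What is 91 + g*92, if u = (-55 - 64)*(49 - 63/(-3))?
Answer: -766269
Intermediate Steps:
u = -8330 (u = -119*(49 - 63*(-⅓)) = -119*(49 + 21) = -119*70 = -8330)
g = -8330
91 + g*92 = 91 - 8330*92 = 91 - 766360 = -766269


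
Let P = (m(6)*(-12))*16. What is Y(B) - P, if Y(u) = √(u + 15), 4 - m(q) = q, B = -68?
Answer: -384 + I*√53 ≈ -384.0 + 7.2801*I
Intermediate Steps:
m(q) = 4 - q
Y(u) = √(15 + u)
P = 384 (P = ((4 - 1*6)*(-12))*16 = ((4 - 6)*(-12))*16 = -2*(-12)*16 = 24*16 = 384)
Y(B) - P = √(15 - 68) - 1*384 = √(-53) - 384 = I*√53 - 384 = -384 + I*√53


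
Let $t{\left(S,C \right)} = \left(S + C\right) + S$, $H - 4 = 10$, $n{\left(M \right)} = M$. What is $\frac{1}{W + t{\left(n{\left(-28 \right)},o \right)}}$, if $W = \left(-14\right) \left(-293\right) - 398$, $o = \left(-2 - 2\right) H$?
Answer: $\frac{1}{3592} \approx 0.0002784$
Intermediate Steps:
$H = 14$ ($H = 4 + 10 = 14$)
$o = -56$ ($o = \left(-2 - 2\right) 14 = \left(-4\right) 14 = -56$)
$t{\left(S,C \right)} = C + 2 S$ ($t{\left(S,C \right)} = \left(C + S\right) + S = C + 2 S$)
$W = 3704$ ($W = 4102 - 398 = 3704$)
$\frac{1}{W + t{\left(n{\left(-28 \right)},o \right)}} = \frac{1}{3704 + \left(-56 + 2 \left(-28\right)\right)} = \frac{1}{3704 - 112} = \frac{1}{3592}$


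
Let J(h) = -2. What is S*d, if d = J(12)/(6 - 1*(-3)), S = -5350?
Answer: 10700/9 ≈ 1188.9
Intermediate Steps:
d = -2/9 (d = -2/(6 - 1*(-3)) = -2/(6 + 3) = -2/9 ≈ -0.22222)
S*d = -5350*(-2/9) = 10700/9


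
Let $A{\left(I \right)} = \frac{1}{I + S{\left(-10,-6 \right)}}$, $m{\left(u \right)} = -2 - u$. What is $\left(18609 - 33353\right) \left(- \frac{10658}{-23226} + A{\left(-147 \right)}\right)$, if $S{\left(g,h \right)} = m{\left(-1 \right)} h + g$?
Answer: $- \frac{11692965104}{1753563} \approx -6668.1$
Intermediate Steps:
$S{\left(g,h \right)} = g - h$ ($S{\left(g,h \right)} = \left(-2 - -1\right) h + g = \left(-2 + 1\right) h + g = - h + g = g - h$)
$A{\left(I \right)} = \frac{1}{-4 + I}$ ($A{\left(I \right)} = \frac{1}{I - 4} = \frac{1}{-4 + I}$)
$\left(18609 - 33353\right) \left(- \frac{10658}{-23226} + A{\left(-147 \right)}\right) = \left(18609 - 33353\right) \left(- \frac{10658}{-23226} + \frac{1}{-4 - 147}\right) = - 14744 \left(\left(-10658\right) \left(- \frac{1}{23226}\right) + \frac{1}{-151}\right) = - 14744 \left(\frac{5329}{11613} - \frac{1}{151}\right) = \left(-14744\right) \frac{793066}{1753563} = - \frac{11692965104}{1753563}$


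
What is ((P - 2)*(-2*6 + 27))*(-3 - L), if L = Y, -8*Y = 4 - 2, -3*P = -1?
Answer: 275/4 ≈ 68.750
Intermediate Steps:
P = 1/3 (P = -1/3*(-1) = 1/3 ≈ 0.33333)
Y = -1/4 (Y = -(4 - 2)/8 = -1/8*2 = -1/4 ≈ -0.25000)
L = -1/4 ≈ -0.25000
((P - 2)*(-2*6 + 27))*(-3 - L) = ((1/3 - 2)*(-2*6 + 27))*(-3 - 1*(-1/4)) = (-5*(-12 + 27)/3)*(-3 + 1/4) = -5/3*15*(-11/4) = -25*(-11/4) = 275/4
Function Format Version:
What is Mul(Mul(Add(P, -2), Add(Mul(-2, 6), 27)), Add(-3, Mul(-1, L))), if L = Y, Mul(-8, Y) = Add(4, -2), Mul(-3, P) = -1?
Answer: Rational(275, 4) ≈ 68.750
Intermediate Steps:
P = Rational(1, 3) (P = Mul(Rational(-1, 3), -1) = Rational(1, 3) ≈ 0.33333)
Y = Rational(-1, 4) (Y = Mul(Rational(-1, 8), Add(4, -2)) = Mul(Rational(-1, 8), 2) = Rational(-1, 4) ≈ -0.25000)
L = Rational(-1, 4) ≈ -0.25000
Mul(Mul(Add(P, -2), Add(Mul(-2, 6), 27)), Add(-3, Mul(-1, L))) = Mul(Mul(Add(Rational(1, 3), -2), Add(Mul(-2, 6), 27)), Add(-3, Mul(-1, Rational(-1, 4)))) = Mul(Mul(Rational(-5, 3), Add(-12, 27)), Add(-3, Rational(1, 4))) = Mul(Mul(Rational(-5, 3), 15), Rational(-11, 4)) = Mul(-25, Rational(-11, 4)) = Rational(275, 4)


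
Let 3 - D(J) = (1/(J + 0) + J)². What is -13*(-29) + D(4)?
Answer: 5791/16 ≈ 361.94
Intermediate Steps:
D(J) = 3 - (J + 1/J)² (D(J) = 3 - (1/(J + 0) + J)² = 3 - (1/J + J)² = 3 - (J + 1/J)²)
-13*(-29) + D(4) = -13*(-29) + (1 - 1/4² - 1*4²) = 377 + (1 - 1*1/16 - 1*16) = 377 + (1 - 1/16 - 16) = 377 - 241/16 = 5791/16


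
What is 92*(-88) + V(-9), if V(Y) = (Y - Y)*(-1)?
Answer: -8096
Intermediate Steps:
V(Y) = 0 (V(Y) = 0*(-1) = 0)
92*(-88) + V(-9) = 92*(-88) + 0 = -8096 + 0 = -8096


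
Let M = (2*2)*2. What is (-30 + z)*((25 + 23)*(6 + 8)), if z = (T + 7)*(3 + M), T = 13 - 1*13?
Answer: 31584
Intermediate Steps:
M = 8 (M = 4*2 = 8)
T = 0 (T = 13 - 13 = 0)
z = 77 (z = (0 + 7)*(3 + 8) = 7*11 = 77)
(-30 + z)*((25 + 23)*(6 + 8)) = (-30 + 77)*((25 + 23)*(6 + 8)) = 47*(48*14) = 47*672 = 31584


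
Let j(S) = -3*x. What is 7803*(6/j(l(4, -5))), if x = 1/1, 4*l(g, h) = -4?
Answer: -15606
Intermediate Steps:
l(g, h) = -1 (l(g, h) = (¼)*(-4) = -1)
x = 1
j(S) = -3 (j(S) = -3*1 = -3)
7803*(6/j(l(4, -5))) = 7803*(6/(-3)) = 7803*(6*(-⅓)) = 7803*(-2) = -15606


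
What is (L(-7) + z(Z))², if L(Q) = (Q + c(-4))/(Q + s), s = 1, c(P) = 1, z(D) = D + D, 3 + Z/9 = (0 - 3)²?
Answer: 11881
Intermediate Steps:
Z = 54 (Z = -27 + 9*(0 - 3)² = -27 + 9*(-3)² = -27 + 9*9 = -27 + 81 = 54)
z(D) = 2*D
L(Q) = 1 (L(Q) = (Q + 1)/(Q + 1) = (1 + Q)/(1 + Q) = 1)
(L(-7) + z(Z))² = (1 + 2*54)² = (1 + 108)² = 109² = 11881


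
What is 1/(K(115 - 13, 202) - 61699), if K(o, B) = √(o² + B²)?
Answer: -61699/3806715393 - 2*√12802/3806715393 ≈ -1.6267e-5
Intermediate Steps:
K(o, B) = √(B² + o²)
1/(K(115 - 13, 202) - 61699) = 1/(√(202² + (115 - 13)²) - 61699) = 1/(√(40804 + 102²) - 61699) = 1/(√(40804 + 10404) - 61699) = 1/(√51208 - 61699) = 1/(2*√12802 - 61699) = 1/(-61699 + 2*√12802)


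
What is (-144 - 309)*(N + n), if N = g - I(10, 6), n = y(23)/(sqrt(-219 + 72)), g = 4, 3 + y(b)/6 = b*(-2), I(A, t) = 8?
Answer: 1812 - 6342*I*sqrt(3) ≈ 1812.0 - 10985.0*I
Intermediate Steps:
y(b) = -18 - 12*b (y(b) = -18 + 6*(b*(-2)) = -18 + 6*(-2*b) = -18 - 12*b)
n = 14*I*sqrt(3) (n = (-18 - 12*23)/(sqrt(-219 + 72)) = (-18 - 276)/(sqrt(-147)) = -294*(-I*sqrt(3)/21) = -(-14)*I*sqrt(3) = 14*I*sqrt(3) ≈ 24.249*I)
N = -4 (N = 4 - 1*8 = 4 - 8 = -4)
(-144 - 309)*(N + n) = (-144 - 309)*(-4 + 14*I*sqrt(3)) = -453*(-4 + 14*I*sqrt(3)) = 1812 - 6342*I*sqrt(3)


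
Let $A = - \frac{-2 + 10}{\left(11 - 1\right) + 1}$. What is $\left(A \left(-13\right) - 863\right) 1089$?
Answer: $-929511$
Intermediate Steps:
$A = - \frac{8}{11}$ ($A = - \frac{8}{10 + 1} = - \frac{8}{11} \approx -0.72727$)
$\left(A \left(-13\right) - 863\right) 1089 = \left(\left(- \frac{8}{11}\right) \left(-13\right) - 863\right) 1089 = \left(\frac{104}{11} - 863\right) 1089 = \left(- \frac{9389}{11}\right) 1089 = -929511$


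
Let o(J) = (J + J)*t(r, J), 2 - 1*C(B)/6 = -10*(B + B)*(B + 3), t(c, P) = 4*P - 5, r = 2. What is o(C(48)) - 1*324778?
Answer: 690412641374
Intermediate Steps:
t(c, P) = -5 + 4*P
C(B) = 12 + 120*B*(3 + B) (C(B) = 12 - (-60)*(B + B)*(B + 3) = 12 - (-60)*(2*B)*(3 + B) = 12 - (-60)*2*B*(3 + B) = 12 - (-120)*B*(3 + B) = 12 + 120*B*(3 + B))
o(J) = 2*J*(-5 + 4*J) (o(J) = (J + J)*(-5 + 4*J) = (2*J)*(-5 + 4*J) = 2*J*(-5 + 4*J))
o(C(48)) - 1*324778 = 2*(12 + 120*48**2 + 360*48)*(-5 + 4*(12 + 120*48**2 + 360*48)) - 1*324778 = 2*(12 + 120*2304 + 17280)*(-5 + 4*(12 + 120*2304 + 17280)) - 324778 = 2*(12 + 276480 + 17280)*(-5 + 4*(12 + 276480 + 17280)) - 324778 = 2*293772*(-5 + 4*293772) - 324778 = 2*293772*(-5 + 1175088) - 324778 = 2*293772*1175083 - 324778 = 690412966152 - 324778 = 690412641374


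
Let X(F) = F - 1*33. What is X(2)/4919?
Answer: -31/4919 ≈ -0.0063021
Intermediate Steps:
X(F) = -33 + F (X(F) = F - 33 = -33 + F)
X(2)/4919 = (-33 + 2)/4919 = -31*1/4919 = -31/4919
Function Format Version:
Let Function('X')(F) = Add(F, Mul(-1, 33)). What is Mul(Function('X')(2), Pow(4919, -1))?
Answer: Rational(-31, 4919) ≈ -0.0063021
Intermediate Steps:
Function('X')(F) = Add(-33, F) (Function('X')(F) = Add(F, -33) = Add(-33, F))
Mul(Function('X')(2), Pow(4919, -1)) = Mul(Add(-33, 2), Pow(4919, -1)) = Mul(-31, Rational(1, 4919)) = Rational(-31, 4919)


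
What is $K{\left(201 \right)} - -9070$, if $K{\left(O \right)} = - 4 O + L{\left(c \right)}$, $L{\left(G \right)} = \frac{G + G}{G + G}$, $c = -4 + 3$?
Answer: $8267$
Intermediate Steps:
$c = -1$
$L{\left(G \right)} = 1$ ($L{\left(G \right)} = \frac{2 G}{2 G} = 2 G \frac{1}{2 G} = 1$)
$K{\left(O \right)} = 1 - 4 O$ ($K{\left(O \right)} = - 4 O + 1 = 1 - 4 O$)
$K{\left(201 \right)} - -9070 = \left(1 - 804\right) - -9070 = \left(1 - 804\right) + 9070 = -803 + 9070 = 8267$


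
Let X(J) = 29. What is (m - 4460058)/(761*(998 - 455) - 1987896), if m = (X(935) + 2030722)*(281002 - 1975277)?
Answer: 1146885036861/524891 ≈ 2.1850e+6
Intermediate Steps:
m = -3440650650525 (m = (29 + 2030722)*(281002 - 1975277) = 2030751*(-1694275) = -3440650650525)
(m - 4460058)/(761*(998 - 455) - 1987896) = (-3440650650525 - 4460058)/(761*(998 - 455) - 1987896) = -3440655110583/(761*543 - 1987896) = -3440655110583/(413223 - 1987896) = -3440655110583/(-1574673) = -3440655110583*(-1/1574673) = 1146885036861/524891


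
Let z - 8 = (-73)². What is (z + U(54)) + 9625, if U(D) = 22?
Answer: 14984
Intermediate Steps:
z = 5337 (z = 8 + (-73)² = 8 + 5329 = 5337)
(z + U(54)) + 9625 = (5337 + 22) + 9625 = 5359 + 9625 = 14984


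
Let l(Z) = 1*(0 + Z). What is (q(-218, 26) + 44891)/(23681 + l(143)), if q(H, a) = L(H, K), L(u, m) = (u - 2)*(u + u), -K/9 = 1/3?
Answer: 140811/23824 ≈ 5.9105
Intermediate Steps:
K = -3 (K = -9/3 = -9*⅓ = -3)
L(u, m) = 2*u*(-2 + u) (L(u, m) = (-2 + u)*(2*u) = 2*u*(-2 + u))
l(Z) = Z (l(Z) = 1*Z = Z)
q(H, a) = 2*H*(-2 + H)
(q(-218, 26) + 44891)/(23681 + l(143)) = (2*(-218)*(-2 - 218) + 44891)/(23681 + 143) = (2*(-218)*(-220) + 44891)/23824 = (95920 + 44891)*(1/23824) = 140811*(1/23824) = 140811/23824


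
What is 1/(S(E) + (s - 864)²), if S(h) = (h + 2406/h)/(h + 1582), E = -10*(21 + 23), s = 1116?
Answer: 251240/15954646957 ≈ 1.5747e-5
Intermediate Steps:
E = -440 (E = -10*44 = -440)
S(h) = (h + 2406/h)/(1582 + h)
1/(S(E) + (s - 864)²) = 1/((2406 + (-440)²)/((-440)*(1582 - 440)) + (1116 - 864)²) = 1/(-1/440*(2406 + 193600)/1142 + 252²) = 1/(-1/440*1/1142*196006 + 63504) = 1/(-98003/251240 + 63504) = 1/(15954646957/251240) = 251240/15954646957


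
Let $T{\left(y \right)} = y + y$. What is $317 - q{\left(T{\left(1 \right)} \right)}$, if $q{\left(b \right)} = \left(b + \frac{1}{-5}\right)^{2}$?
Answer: $\frac{7844}{25} \approx 313.76$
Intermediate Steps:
$T{\left(y \right)} = 2 y$
$q{\left(b \right)} = \left(- \frac{1}{5} + b\right)^{2}$ ($q{\left(b \right)} = \left(b - \frac{1}{5}\right)^{2} = \left(- \frac{1}{5} + b\right)^{2}$)
$317 - q{\left(T{\left(1 \right)} \right)} = 317 - \frac{\left(-1 + 5 \cdot 2 \cdot 1\right)^{2}}{25} = 317 - \frac{\left(-1 + 5 \cdot 2\right)^{2}}{25} = 317 - \frac{\left(-1 + 10\right)^{2}}{25} = 317 - \frac{9^{2}}{25} = 317 - \frac{1}{25} \cdot 81 = 317 - \frac{81}{25} = \frac{7844}{25}$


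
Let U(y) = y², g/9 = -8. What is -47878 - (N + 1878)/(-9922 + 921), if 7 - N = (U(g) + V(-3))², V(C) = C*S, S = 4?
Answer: -457697577/9001 ≈ -50850.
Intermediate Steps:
g = -72 (g = 9*(-8) = -72)
V(C) = 4*C (V(C) = C*4 = 4*C)
N = -26749577 (N = 7 - ((-72)² + 4*(-3))² = 7 - (5184 - 12)² = 7 - 1*5172² = 7 - 1*26749584 = 7 - 26749584 = -26749577)
-47878 - (N + 1878)/(-9922 + 921) = -47878 - (-26749577 + 1878)/(-9922 + 921) = -47878 - (-26747699)/(-9001) = -47878 - (-26747699)*(-1)/9001 = -47878 - 1*26747699/9001 = -47878 - 26747699/9001 = -457697577/9001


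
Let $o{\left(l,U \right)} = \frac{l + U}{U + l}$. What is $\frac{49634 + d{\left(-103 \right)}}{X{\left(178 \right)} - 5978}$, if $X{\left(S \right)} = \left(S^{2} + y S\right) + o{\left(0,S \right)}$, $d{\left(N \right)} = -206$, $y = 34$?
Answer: $\frac{49428}{31759} \approx 1.5563$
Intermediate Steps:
$o{\left(l,U \right)} = 1$ ($o{\left(l,U \right)} = \frac{U + l}{U + l} = 1$)
$X{\left(S \right)} = 1 + S^{2} + 34 S$ ($X{\left(S \right)} = \left(S^{2} + 34 S\right) + 1 = 1 + S^{2} + 34 S$)
$\frac{49634 + d{\left(-103 \right)}}{X{\left(178 \right)} - 5978} = \frac{49634 - 206}{\left(1 + 178^{2} + 34 \cdot 178\right) - 5978} = \frac{49428}{\left(1 + 31684 + 6052\right) - 5978} = \frac{49428}{37737 - 5978} = \frac{49428}{31759}$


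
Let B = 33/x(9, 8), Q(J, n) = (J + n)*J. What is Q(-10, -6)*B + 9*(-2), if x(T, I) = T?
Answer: 1706/3 ≈ 568.67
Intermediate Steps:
Q(J, n) = J*(J + n)
B = 11/3 (B = 33/9 = 33*(⅑) = 11/3 ≈ 3.6667)
Q(-10, -6)*B + 9*(-2) = -10*(-10 - 6)*(11/3) + 9*(-2) = -10*(-16)*(11/3) - 18 = 160*(11/3) - 18 = 1760/3 - 18 = 1706/3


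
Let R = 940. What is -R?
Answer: -940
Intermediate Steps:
-R = -1*940 = -940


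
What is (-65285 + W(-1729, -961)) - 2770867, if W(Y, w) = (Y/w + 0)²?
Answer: -2619242941751/923521 ≈ -2.8361e+6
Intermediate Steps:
W(Y, w) = Y²/w² (W(Y, w) = (Y/w)² = Y²/w²)
(-65285 + W(-1729, -961)) - 2770867 = (-65285 + (-1729)²/(-961)²) - 2770867 = (-65285 + 2989441*(1/923521)) - 2770867 = (-65285 + 2989441/923521) - 2770867 = -60289079044/923521 - 2770867 = -2619242941751/923521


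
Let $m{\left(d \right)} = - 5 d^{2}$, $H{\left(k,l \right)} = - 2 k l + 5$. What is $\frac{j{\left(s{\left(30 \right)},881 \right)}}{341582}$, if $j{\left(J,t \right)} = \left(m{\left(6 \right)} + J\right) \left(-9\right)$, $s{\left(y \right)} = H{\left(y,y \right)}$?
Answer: $\frac{17775}{341582} \approx 0.052037$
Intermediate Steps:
$H{\left(k,l \right)} = 5 - 2 k l$ ($H{\left(k,l \right)} = - 2 k l + 5 = 5 - 2 k l$)
$s{\left(y \right)} = 5 - 2 y^{2}$ ($s{\left(y \right)} = 5 - 2 y y = 5 - 2 y^{2}$)
$j{\left(J,t \right)} = 1620 - 9 J$ ($j{\left(J,t \right)} = \left(- 5 \cdot 6^{2} + J\right) \left(-9\right) = \left(\left(-5\right) 36 + J\right) \left(-9\right) = \left(-180 + J\right) \left(-9\right) = 1620 - 9 J$)
$\frac{j{\left(s{\left(30 \right)},881 \right)}}{341582} = \frac{1620 - 9 \left(5 - 2 \cdot 30^{2}\right)}{341582} = \left(1620 - 9 \left(5 - 1800\right)\right) \frac{1}{341582} = \left(1620 - -16155\right) \frac{1}{341582} = \left(1620 + 16155\right) \frac{1}{341582} = 17775 \cdot \frac{1}{341582} = \frac{17775}{341582}$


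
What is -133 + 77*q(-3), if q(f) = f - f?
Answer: -133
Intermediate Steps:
q(f) = 0
-133 + 77*q(-3) = -133 + 77*0 = -133 + 0 = -133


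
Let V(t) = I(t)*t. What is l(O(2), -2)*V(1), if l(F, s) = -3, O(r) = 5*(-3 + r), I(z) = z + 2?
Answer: -9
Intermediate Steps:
I(z) = 2 + z
O(r) = -15 + 5*r
V(t) = t*(2 + t) (V(t) = (2 + t)*t = t*(2 + t))
l(O(2), -2)*V(1) = -3*(2 + 1) = -3*3 = -9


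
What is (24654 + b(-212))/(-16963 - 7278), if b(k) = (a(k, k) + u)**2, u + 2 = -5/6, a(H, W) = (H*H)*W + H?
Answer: -466916488324399/124668 ≈ -3.7453e+9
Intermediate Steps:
a(H, W) = H + W*H**2 (a(H, W) = H**2*W + H = W*H**2 + H = H + W*H**2)
u = -17/6 (u = -2 - 5/6 = -17/6 ≈ -2.8333)
b(k) = (-17/6 + k*(1 + k**2))**2 (b(k) = (k*(1 + k*k) - 17/6)**2 = (k*(1 + k**2) - 17/6)**2 = (-17/6 + k*(1 + k**2))**2)
(24654 + b(-212))/(-16963 - 7278) = (24654 + (-17 + 6*(-212)*(1 + (-212)**2))**2/36)/(-16963 - 7278) = (24654 + (-17 + 6*(-212)*(1 + 44944))**2/36)/(-24241) = (24654 + (-17 + 6*(-212)*44945)**2/36)*(-1/24241) = (24654 + (-17 - 57170040)**2/36)*(-1/24241) = (24654 + (1/36)*(-57170057)**2)*(-1/24241) = (24654 + (1/36)*3268415417383249)*(-1/24241) = (24654 + 3268415417383249/36)*(-1/24241) = (3268415418270793/36)*(-1/24241) = -466916488324399/124668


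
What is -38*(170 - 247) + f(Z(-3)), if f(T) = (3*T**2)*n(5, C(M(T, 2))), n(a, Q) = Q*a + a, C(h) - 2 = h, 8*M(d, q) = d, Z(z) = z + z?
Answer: 4141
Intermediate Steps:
Z(z) = 2*z
M(d, q) = d/8
C(h) = 2 + h
n(a, Q) = a + Q*a
f(T) = 3*T**2*(15 + 5*T/8) (f(T) = (3*T**2)*(5*(1 + (2 + T/8))) = (3*T**2)*(5*(3 + T/8)) = (3*T**2)*(15 + 5*T/8) = 3*T**2*(15 + 5*T/8))
-38*(170 - 247) + f(Z(-3)) = -38*(170 - 247) + 15*(2*(-3))**2*(24 + 2*(-3))/8 = -38*(-77) + (15/8)*(-6)**2*(24 - 6) = 2926 + (15/8)*36*18 = 2926 + 1215 = 4141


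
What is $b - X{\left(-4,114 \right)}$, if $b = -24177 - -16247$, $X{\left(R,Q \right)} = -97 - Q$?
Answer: $-7719$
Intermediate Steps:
$b = -7930$ ($b = -24177 + 16247 = -7930$)
$b - X{\left(-4,114 \right)} = -7930 - \left(-97 - 114\right) = -7930 - -211 = -7930 + 211 = -7719$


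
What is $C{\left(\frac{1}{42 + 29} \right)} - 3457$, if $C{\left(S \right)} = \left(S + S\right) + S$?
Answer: $- \frac{245444}{71} \approx -3457.0$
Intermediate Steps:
$C{\left(S \right)} = 3 S$ ($C{\left(S \right)} = 2 S + S = 3 S$)
$C{\left(\frac{1}{42 + 29} \right)} - 3457 = \frac{3}{42 + 29} - 3457 = \frac{3}{71} - 3457 = - \frac{245444}{71}$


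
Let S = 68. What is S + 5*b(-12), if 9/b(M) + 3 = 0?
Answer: 53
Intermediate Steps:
b(M) = -3 (b(M) = 9/(-3 + 0) = 9/(-3) = 9*(-⅓) = -3)
S + 5*b(-12) = 68 + 5*(-3) = 68 - 15 = 53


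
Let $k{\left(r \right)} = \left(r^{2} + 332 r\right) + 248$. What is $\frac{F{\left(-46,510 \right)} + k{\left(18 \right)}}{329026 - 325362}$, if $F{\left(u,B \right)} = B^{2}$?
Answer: $\frac{33331}{458} \approx 72.775$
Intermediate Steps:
$k{\left(r \right)} = 248 + r^{2} + 332 r$
$\frac{F{\left(-46,510 \right)} + k{\left(18 \right)}}{329026 - 325362} = \frac{510^{2} + \left(248 + 18^{2} + 332 \cdot 18\right)}{329026 - 325362} = \frac{260100 + \left(248 + 324 + 5976\right)}{3664} = \left(260100 + 6548\right) \frac{1}{3664} = 266648 \cdot \frac{1}{3664} = \frac{33331}{458}$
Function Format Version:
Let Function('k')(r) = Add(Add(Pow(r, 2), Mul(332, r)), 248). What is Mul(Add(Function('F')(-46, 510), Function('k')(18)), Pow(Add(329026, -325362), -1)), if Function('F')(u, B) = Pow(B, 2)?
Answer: Rational(33331, 458) ≈ 72.775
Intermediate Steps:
Function('k')(r) = Add(248, Pow(r, 2), Mul(332, r))
Mul(Add(Function('F')(-46, 510), Function('k')(18)), Pow(Add(329026, -325362), -1)) = Mul(Add(Pow(510, 2), Add(248, Pow(18, 2), Mul(332, 18))), Pow(Add(329026, -325362), -1)) = Mul(Add(260100, Add(248, 324, 5976)), Pow(3664, -1)) = Mul(Add(260100, 6548), Rational(1, 3664)) = Mul(266648, Rational(1, 3664)) = Rational(33331, 458)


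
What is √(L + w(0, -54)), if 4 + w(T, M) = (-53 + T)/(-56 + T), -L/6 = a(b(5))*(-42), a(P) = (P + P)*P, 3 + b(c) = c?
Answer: 15*√7014/28 ≈ 44.866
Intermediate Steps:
b(c) = -3 + c
a(P) = 2*P² (a(P) = (2*P)*P = 2*P²)
L = 2016 (L = -6*2*(-3 + 5)²*(-42) = -6*2*2²*(-42) = -6*2*4*(-42) = -48*(-42) = -6*(-336) = 2016)
w(T, M) = -4 + (-53 + T)/(-56 + T)
√(L + w(0, -54)) = √(2016 + 3*(57 - 1*0)/(-56 + 0)) = √(2016 + 3*(57 + 0)/(-56)) = √(2016 + 3*(-1/56)*57) = √(2016 - 171/56) = √(112725/56) = 15*√7014/28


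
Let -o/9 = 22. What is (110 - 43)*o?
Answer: -13266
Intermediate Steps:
o = -198 (o = -9*22 = -198)
(110 - 43)*o = (110 - 43)*(-198) = 67*(-198) = -13266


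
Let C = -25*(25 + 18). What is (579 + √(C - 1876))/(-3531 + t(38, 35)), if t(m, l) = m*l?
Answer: -579/2201 - I*√2951/2201 ≈ -0.26306 - 0.024681*I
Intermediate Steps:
C = -1075 (C = -25*43 = -1075)
t(m, l) = l*m
(579 + √(C - 1876))/(-3531 + t(38, 35)) = (579 + √(-1075 - 1876))/(-3531 + 35*38) = (579 + √(-2951))/(-3531 + 1330) = (579 + I*√2951)/(-2201) = (579 + I*√2951)*(-1/2201) = -579/2201 - I*√2951/2201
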